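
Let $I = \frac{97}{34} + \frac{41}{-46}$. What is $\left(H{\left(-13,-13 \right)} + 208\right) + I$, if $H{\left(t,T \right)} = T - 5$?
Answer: $\frac{75057}{391} \approx 191.96$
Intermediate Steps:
$H{\left(t,T \right)} = -5 + T$ ($H{\left(t,T \right)} = T - 5 = -5 + T$)
$I = \frac{767}{391}$ ($I = 97 \cdot \frac{1}{34} + 41 \left(- \frac{1}{46}\right) = \frac{97}{34} - \frac{41}{46} = \frac{767}{391} \approx 1.9616$)
$\left(H{\left(-13,-13 \right)} + 208\right) + I = \left(\left(-5 - 13\right) + 208\right) + \frac{767}{391} = \left(-18 + 208\right) + \frac{767}{391} = 190 + \frac{767}{391} = \frac{75057}{391}$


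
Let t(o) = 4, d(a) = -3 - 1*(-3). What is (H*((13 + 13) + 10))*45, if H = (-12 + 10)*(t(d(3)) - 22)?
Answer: 58320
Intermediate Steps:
d(a) = 0 (d(a) = -3 + 3 = 0)
H = 36 (H = (-12 + 10)*(4 - 22) = -2*(-18) = 36)
(H*((13 + 13) + 10))*45 = (36*((13 + 13) + 10))*45 = (36*(26 + 10))*45 = (36*36)*45 = 1296*45 = 58320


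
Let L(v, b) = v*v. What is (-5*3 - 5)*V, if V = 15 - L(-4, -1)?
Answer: 20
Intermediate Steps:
L(v, b) = v²
V = -1 (V = 15 - 1*(-4)² = 15 - 1*16 = 15 - 16 = -1)
(-5*3 - 5)*V = (-5*3 - 5)*(-1) = (-15 - 5)*(-1) = -20*(-1) = 20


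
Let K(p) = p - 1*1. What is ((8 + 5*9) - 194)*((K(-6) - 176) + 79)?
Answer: 14664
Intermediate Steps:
K(p) = -1 + p (K(p) = p - 1 = -1 + p)
((8 + 5*9) - 194)*((K(-6) - 176) + 79) = ((8 + 5*9) - 194)*(((-1 - 6) - 176) + 79) = ((8 + 45) - 194)*((-7 - 176) + 79) = (53 - 194)*(-183 + 79) = -141*(-104) = 14664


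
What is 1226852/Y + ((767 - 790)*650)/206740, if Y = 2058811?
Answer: 22286015803/42563858614 ≈ 0.52359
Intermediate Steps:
1226852/Y + ((767 - 790)*650)/206740 = 1226852/2058811 + ((767 - 790)*650)/206740 = 1226852*(1/2058811) - 23*650*(1/206740) = 1226852/2058811 - 14950*1/206740 = 1226852/2058811 - 1495/20674 = 22286015803/42563858614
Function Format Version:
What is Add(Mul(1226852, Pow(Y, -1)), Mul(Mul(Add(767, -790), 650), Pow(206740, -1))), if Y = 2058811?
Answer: Rational(22286015803, 42563858614) ≈ 0.52359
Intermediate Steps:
Add(Mul(1226852, Pow(Y, -1)), Mul(Mul(Add(767, -790), 650), Pow(206740, -1))) = Add(Mul(1226852, Pow(2058811, -1)), Mul(Mul(Add(767, -790), 650), Pow(206740, -1))) = Add(Mul(1226852, Rational(1, 2058811)), Mul(Mul(-23, 650), Rational(1, 206740))) = Add(Rational(1226852, 2058811), Mul(-14950, Rational(1, 206740))) = Add(Rational(1226852, 2058811), Rational(-1495, 20674)) = Rational(22286015803, 42563858614)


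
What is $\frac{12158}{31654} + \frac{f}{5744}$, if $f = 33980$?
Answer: $\frac{143179809}{22727572} \approx 6.2998$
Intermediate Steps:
$\frac{12158}{31654} + \frac{f}{5744} = \frac{12158}{31654} + \frac{33980}{5744} = 12158 \cdot \frac{1}{31654} + 33980 \cdot \frac{1}{5744} = \frac{6079}{15827} + \frac{8495}{1436} = \frac{143179809}{22727572}$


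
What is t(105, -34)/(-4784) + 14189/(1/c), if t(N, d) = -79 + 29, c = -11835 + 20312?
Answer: 287710126001/2392 ≈ 1.2028e+8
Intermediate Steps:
c = 8477
t(N, d) = -50
t(105, -34)/(-4784) + 14189/(1/c) = -50/(-4784) + 14189/(1/8477) = -50*(-1/4784) + 14189/(1/8477) = 25/2392 + 14189*8477 = 25/2392 + 120280153 = 287710126001/2392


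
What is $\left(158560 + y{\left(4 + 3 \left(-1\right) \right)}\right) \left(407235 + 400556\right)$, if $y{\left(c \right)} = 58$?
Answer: $128130192838$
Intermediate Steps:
$\left(158560 + y{\left(4 + 3 \left(-1\right) \right)}\right) \left(407235 + 400556\right) = \left(158560 + 58\right) \left(407235 + 400556\right) = 158618 \cdot 807791 = 128130192838$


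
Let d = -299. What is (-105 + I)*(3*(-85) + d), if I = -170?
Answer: 152350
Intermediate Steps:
(-105 + I)*(3*(-85) + d) = (-105 - 170)*(3*(-85) - 299) = -275*(-255 - 299) = -275*(-554) = 152350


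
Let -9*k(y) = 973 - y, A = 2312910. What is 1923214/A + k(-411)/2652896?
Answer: 318858190849/383494355460 ≈ 0.83145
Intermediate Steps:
k(y) = -973/9 + y/9 (k(y) = -(973 - y)/9 = -973/9 + y/9)
1923214/A + k(-411)/2652896 = 1923214/2312910 + (-973/9 + (1/9)*(-411))/2652896 = 1923214*(1/2312910) + (-973/9 - 137/3)*(1/2652896) = 961607/1156455 - 1384/9*1/2652896 = 961607/1156455 - 173/2984508 = 318858190849/383494355460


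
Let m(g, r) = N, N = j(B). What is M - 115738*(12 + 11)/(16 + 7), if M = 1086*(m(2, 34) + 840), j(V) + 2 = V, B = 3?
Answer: 797588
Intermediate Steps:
j(V) = -2 + V
N = 1 (N = -2 + 3 = 1)
m(g, r) = 1
M = 913326 (M = 1086*(1 + 840) = 1086*841 = 913326)
M - 115738*(12 + 11)/(16 + 7) = 913326 - 115738*(12 + 11)/(16 + 7) = 913326 - 2661974/23 = 913326 - 115738*1 = 913326 - 115738 = 797588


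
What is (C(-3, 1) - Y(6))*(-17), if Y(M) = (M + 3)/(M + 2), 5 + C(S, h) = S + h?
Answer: 1105/8 ≈ 138.13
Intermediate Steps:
C(S, h) = -5 + S + h (C(S, h) = -5 + (S + h) = -5 + S + h)
Y(M) = (3 + M)/(2 + M)
(C(-3, 1) - Y(6))*(-17) = ((-5 - 3 + 1) - (3 + 6)/(2 + 6))*(-17) = (-7 - 9/8)*(-17) = -65/8*(-17) = 1105/8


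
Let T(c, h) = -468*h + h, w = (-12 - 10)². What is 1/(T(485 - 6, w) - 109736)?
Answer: -1/335764 ≈ -2.9783e-6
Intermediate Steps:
w = 484 (w = (-22)² = 484)
T(c, h) = -467*h
1/(T(485 - 6, w) - 109736) = 1/(-467*484 - 109736) = 1/(-226028 - 109736) = 1/(-335764) = -1/335764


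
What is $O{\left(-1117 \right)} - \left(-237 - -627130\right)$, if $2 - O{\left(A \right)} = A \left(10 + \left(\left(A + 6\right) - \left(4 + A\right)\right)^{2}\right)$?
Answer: $-611253$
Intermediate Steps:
$O{\left(A \right)} = 2 - 14 A$ ($O{\left(A \right)} = 2 - A \left(10 + \left(\left(A + 6\right) - \left(4 + A\right)\right)^{2}\right) = 2 - A \left(10 + \left(\left(6 + A\right) - \left(4 + A\right)\right)^{2}\right) = 2 - A \left(10 + 2^{2}\right) = 2 - A \left(10 + 4\right) = 2 - A 14 = 2 - 14 A$)
$O{\left(-1117 \right)} - \left(-237 - -627130\right) = \left(2 - -15638\right) - \left(-237 - -627130\right) = \left(2 + 15638\right) - \left(-237 + 627130\right) = 15640 - 626893 = -611253$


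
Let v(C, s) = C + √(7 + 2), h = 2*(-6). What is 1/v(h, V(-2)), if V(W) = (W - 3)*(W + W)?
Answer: -⅑ ≈ -0.11111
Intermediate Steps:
V(W) = 2*W*(-3 + W) (V(W) = (-3 + W)*(2*W) = 2*W*(-3 + W))
h = -12
v(C, s) = 3 + C (v(C, s) = C + √9 = C + 3 = 3 + C)
1/v(h, V(-2)) = 1/(3 - 12) = 1/(-9) = -⅑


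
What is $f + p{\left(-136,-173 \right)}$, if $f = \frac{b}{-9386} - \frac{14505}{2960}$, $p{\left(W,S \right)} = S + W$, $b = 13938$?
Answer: $- \frac{876221145}{2778256} \approx -315.39$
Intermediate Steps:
$f = - \frac{17740041}{2778256}$ ($f = \frac{13938}{-9386} - \frac{14505}{2960} = 13938 \left(- \frac{1}{9386}\right) - \frac{2901}{592} = - \frac{6969}{4693} - \frac{2901}{592} = - \frac{17740041}{2778256} \approx -6.3853$)
$f + p{\left(-136,-173 \right)} = - \frac{17740041}{2778256} - 309 = - \frac{876221145}{2778256}$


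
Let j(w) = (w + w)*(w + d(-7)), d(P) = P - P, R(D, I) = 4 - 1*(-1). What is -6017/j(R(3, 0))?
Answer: -6017/50 ≈ -120.34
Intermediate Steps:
R(D, I) = 5 (R(D, I) = 4 + 1 = 5)
d(P) = 0
j(w) = 2*w² (j(w) = (w + w)*(w + 0) = (2*w)*w = 2*w²)
-6017/j(R(3, 0)) = -6017/(2*5²) = -6017/(2*25) = -6017/50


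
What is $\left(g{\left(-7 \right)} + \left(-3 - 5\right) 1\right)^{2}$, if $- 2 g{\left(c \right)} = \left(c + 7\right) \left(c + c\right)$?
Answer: $64$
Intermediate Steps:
$g{\left(c \right)} = - c \left(7 + c\right)$ ($g{\left(c \right)} = - \frac{\left(c + 7\right) \left(c + c\right)}{2} = - \frac{\left(7 + c\right) 2 c}{2} = - \frac{2 c \left(7 + c\right)}{2} = - c \left(7 + c\right)$)
$\left(g{\left(-7 \right)} + \left(-3 - 5\right) 1\right)^{2} = \left(\left(-1\right) \left(-7\right) \left(7 - 7\right) + \left(-3 - 5\right) 1\right)^{2} = \left(\left(-1\right) \left(-7\right) 0 - 8\right)^{2} = \left(0 - 8\right)^{2} = \left(-8\right)^{2} = 64$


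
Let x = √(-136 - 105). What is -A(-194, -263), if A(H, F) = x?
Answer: -I*√241 ≈ -15.524*I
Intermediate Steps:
x = I*√241 (x = √(-241) = I*√241 ≈ 15.524*I)
A(H, F) = I*√241
-A(-194, -263) = -I*√241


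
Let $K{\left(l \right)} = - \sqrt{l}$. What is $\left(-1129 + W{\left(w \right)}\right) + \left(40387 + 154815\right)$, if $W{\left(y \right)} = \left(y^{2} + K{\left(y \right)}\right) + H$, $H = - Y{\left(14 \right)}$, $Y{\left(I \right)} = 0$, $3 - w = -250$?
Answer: $258082 - \sqrt{253} \approx 2.5807 \cdot 10^{5}$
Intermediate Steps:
$w = 253$ ($w = 3 - -250 = 3 + 250 = 253$)
$H = 0$ ($H = \left(-1\right) 0 = 0$)
$W{\left(y \right)} = y^{2} - \sqrt{y}$ ($W{\left(y \right)} = \left(y^{2} - \sqrt{y}\right) + 0 = y^{2} - \sqrt{y}$)
$\left(-1129 + W{\left(w \right)}\right) + \left(40387 + 154815\right) = \left(-1129 + \left(253^{2} - \sqrt{253}\right)\right) + \left(40387 + 154815\right) = \left(-1129 + \left(64009 - \sqrt{253}\right)\right) + 195202 = \left(62880 - \sqrt{253}\right) + 195202 = 258082 - \sqrt{253}$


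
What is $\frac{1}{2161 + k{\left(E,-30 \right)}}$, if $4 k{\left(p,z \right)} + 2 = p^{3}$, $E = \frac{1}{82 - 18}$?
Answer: $\frac{1048576}{2265448449} \approx 0.00046286$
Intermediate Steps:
$E = \frac{1}{64} \approx 0.015625$
$k{\left(p,z \right)} = - \frac{1}{2} + \frac{p^{3}}{4}$
$\frac{1}{2161 + k{\left(E,-30 \right)}} = \frac{1}{2161 - \left(\frac{1}{2} - \frac{1}{4 \cdot 262144}\right)} = \frac{1}{2161 + \left(- \frac{1}{2} + \frac{1}{4} \cdot \frac{1}{262144}\right)} = \frac{1}{2161 + \left(- \frac{1}{2} + \frac{1}{1048576}\right)} = \frac{1}{2161 - \frac{524287}{1048576}} = \frac{1}{\frac{2265448449}{1048576}} = \frac{1048576}{2265448449}$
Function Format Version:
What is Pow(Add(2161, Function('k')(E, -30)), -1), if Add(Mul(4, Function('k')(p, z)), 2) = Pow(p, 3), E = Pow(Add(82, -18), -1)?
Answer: Rational(1048576, 2265448449) ≈ 0.00046286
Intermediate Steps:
E = Rational(1, 64) (E = Pow(64, -1) = Rational(1, 64) ≈ 0.015625)
Function('k')(p, z) = Add(Rational(-1, 2), Mul(Rational(1, 4), Pow(p, 3)))
Pow(Add(2161, Function('k')(E, -30)), -1) = Pow(Add(2161, Add(Rational(-1, 2), Mul(Rational(1, 4), Pow(Rational(1, 64), 3)))), -1) = Pow(Add(2161, Add(Rational(-1, 2), Mul(Rational(1, 4), Rational(1, 262144)))), -1) = Pow(Add(2161, Add(Rational(-1, 2), Rational(1, 1048576))), -1) = Pow(Add(2161, Rational(-524287, 1048576)), -1) = Pow(Rational(2265448449, 1048576), -1) = Rational(1048576, 2265448449)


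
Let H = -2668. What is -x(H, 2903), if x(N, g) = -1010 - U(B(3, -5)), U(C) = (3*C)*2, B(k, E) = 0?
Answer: 1010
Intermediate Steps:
U(C) = 6*C
x(N, g) = -1010 (x(N, g) = -1010 - 6*0 = -1010 - 1*0 = -1010 + 0 = -1010)
-x(H, 2903) = -1*(-1010) = 1010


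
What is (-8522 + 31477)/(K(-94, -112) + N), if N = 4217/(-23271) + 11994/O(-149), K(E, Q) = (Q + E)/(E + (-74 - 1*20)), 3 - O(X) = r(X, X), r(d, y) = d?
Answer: 1908111695460/6635160359 ≈ 287.58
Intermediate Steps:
O(X) = 3 - X
K(E, Q) = (E + Q)/(-94 + E) (K(E, Q) = (E + Q)/(E + (-74 - 20)) = (E + Q)/(E - 94) = (E + Q)/(-94 + E))
N = 139235695/1768596 (N = 4217/(-23271) + 11994/(3 - 1*(-149)) = 4217*(-1/23271) + 11994/(3 + 149) = -4217/23271 + 11994/152 = -4217/23271 + 11994*(1/152) = -4217/23271 + 5997/76 = 139235695/1768596 ≈ 78.727)
(-8522 + 31477)/(K(-94, -112) + N) = (-8522 + 31477)/((-94 - 112)/(-94 - 94) + 139235695/1768596) = 22955/(-206/(-188) + 139235695/1768596) = 22955/(-1/188*(-206) + 139235695/1768596) = 22955/(103/94 + 139235695/1768596) = 22955/(6635160359/83124012) = 22955*(83124012/6635160359) = 1908111695460/6635160359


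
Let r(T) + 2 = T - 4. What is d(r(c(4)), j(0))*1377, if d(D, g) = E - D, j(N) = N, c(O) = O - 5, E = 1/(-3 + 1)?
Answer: 17901/2 ≈ 8950.5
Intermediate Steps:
E = -1/2 (E = 1/(-2) = -1/2 ≈ -0.50000)
c(O) = -5 + O
r(T) = -6 + T (r(T) = -2 + (T - 4) = -2 + (-4 + T) = -6 + T)
d(D, g) = -1/2 - D
d(r(c(4)), j(0))*1377 = (-1/2 - (-6 + (-5 + 4)))*1377 = (-1/2 - (-6 - 1))*1377 = (-1/2 - 1*(-7))*1377 = (-1/2 + 7)*1377 = (13/2)*1377 = 17901/2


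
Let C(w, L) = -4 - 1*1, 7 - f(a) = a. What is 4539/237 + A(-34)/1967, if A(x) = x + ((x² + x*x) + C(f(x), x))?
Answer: 3155638/155393 ≈ 20.307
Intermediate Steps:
f(a) = 7 - a
C(w, L) = -5 (C(w, L) = -4 - 1 = -5)
A(x) = -5 + x + 2*x² (A(x) = x + ((x² + x*x) - 5) = x + ((x² + x²) - 5) = x + (2*x² - 5) = x + (-5 + 2*x²) = -5 + x + 2*x²)
4539/237 + A(-34)/1967 = 4539/237 + (-5 - 34 + 2*(-34)²)/1967 = 4539*(1/237) + (-5 - 34 + 2*1156)*(1/1967) = 1513/79 + (-5 - 34 + 2312)*(1/1967) = 1513/79 + 2273*(1/1967) = 1513/79 + 2273/1967 = 3155638/155393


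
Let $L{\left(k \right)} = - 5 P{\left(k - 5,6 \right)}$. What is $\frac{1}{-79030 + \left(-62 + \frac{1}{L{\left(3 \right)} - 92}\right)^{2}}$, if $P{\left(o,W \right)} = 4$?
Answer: $- \frac{12544}{943119295} \approx -1.3301 \cdot 10^{-5}$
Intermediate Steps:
$L{\left(k \right)} = -20$ ($L{\left(k \right)} = \left(-5\right) 4 = -20$)
$\frac{1}{-79030 + \left(-62 + \frac{1}{L{\left(3 \right)} - 92}\right)^{2}} = \frac{1}{-79030 + \left(-62 + \frac{1}{-20 - 92}\right)^{2}} = \frac{1}{-79030 + \left(-62 + \frac{1}{-112}\right)^{2}} = \frac{1}{-79030 + \left(-62 - \frac{1}{112}\right)^{2}} = \frac{1}{-79030 + \left(- \frac{6945}{112}\right)^{2}} = \frac{1}{-79030 + \frac{48233025}{12544}} = \frac{1}{- \frac{943119295}{12544}} = - \frac{12544}{943119295}$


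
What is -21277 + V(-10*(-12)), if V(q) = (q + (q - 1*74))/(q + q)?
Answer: -2553157/120 ≈ -21276.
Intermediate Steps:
V(q) = (-74 + 2*q)/(2*q) (V(q) = (q + (q - 74))/((2*q)) = (q + (-74 + q))*(1/(2*q)) = (-74 + 2*q)*(1/(2*q)) = (-74 + 2*q)/(2*q))
-21277 + V(-10*(-12)) = -21277 + (-37 - 10*(-12))/((-10*(-12))) = -21277 + (-37 + 120)/120 = -21277 + (1/120)*83 = -21277 + 83/120 = -2553157/120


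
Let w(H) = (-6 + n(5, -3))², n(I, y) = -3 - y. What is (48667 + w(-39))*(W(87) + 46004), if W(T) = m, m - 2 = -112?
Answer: 2235175482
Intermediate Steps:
m = -110 (m = 2 - 112 = -110)
W(T) = -110
w(H) = 36 (w(H) = (-6 + (-3 - 1*(-3)))² = (-6 + (-3 + 3))² = (-6 + 0)² = (-6)² = 36)
(48667 + w(-39))*(W(87) + 46004) = (48667 + 36)*(-110 + 46004) = 48703*45894 = 2235175482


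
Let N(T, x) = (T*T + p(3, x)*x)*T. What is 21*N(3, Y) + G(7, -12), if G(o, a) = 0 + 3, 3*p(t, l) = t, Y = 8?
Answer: 1074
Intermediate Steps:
p(t, l) = t/3
G(o, a) = 3
N(T, x) = T*(x + T**2) (N(T, x) = (T*T + ((1/3)*3)*x)*T = (T**2 + 1*x)*T = (T**2 + x)*T = (x + T**2)*T = T*(x + T**2))
21*N(3, Y) + G(7, -12) = 21*(3*(8 + 3**2)) + 3 = 21*(3*(8 + 9)) + 3 = 21*(3*17) + 3 = 21*51 + 3 = 1071 + 3 = 1074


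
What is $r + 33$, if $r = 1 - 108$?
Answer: $-74$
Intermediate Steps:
$r = -107$ ($r = 1 - 108 = -107$)
$r + 33 = -107 + 33 = -74$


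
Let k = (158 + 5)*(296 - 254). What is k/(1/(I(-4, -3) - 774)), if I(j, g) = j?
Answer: -5326188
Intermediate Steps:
k = 6846 (k = 163*42 = 6846)
k/(1/(I(-4, -3) - 774)) = 6846/(1/(-4 - 774)) = 6846/(1/(-778)) = 6846/(-1/778) = 6846*(-778) = -5326188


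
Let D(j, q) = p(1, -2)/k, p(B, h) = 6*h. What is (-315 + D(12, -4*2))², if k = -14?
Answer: 4835601/49 ≈ 98686.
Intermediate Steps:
D(j, q) = 6/7 (D(j, q) = (6*(-2))/(-14) = -12*(-1/14) = 6/7)
(-315 + D(12, -4*2))² = (-315 + 6/7)² = (-2199/7)² = 4835601/49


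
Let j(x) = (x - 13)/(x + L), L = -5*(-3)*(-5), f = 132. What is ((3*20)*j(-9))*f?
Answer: 14520/7 ≈ 2074.3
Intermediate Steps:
L = -75 (L = 15*(-5) = -75)
j(x) = (-13 + x)/(-75 + x) (j(x) = (x - 13)/(x - 75) = (-13 + x)/(-75 + x))
((3*20)*j(-9))*f = ((3*20)*((-13 - 9)/(-75 - 9)))*132 = (60*(-22/(-84)))*132 = (60*(-1/84*(-22)))*132 = (60*(11/42))*132 = (110/7)*132 = 14520/7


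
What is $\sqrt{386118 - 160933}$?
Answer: $\sqrt{225185} \approx 474.54$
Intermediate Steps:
$\sqrt{386118 - 160933} = \sqrt{225185}$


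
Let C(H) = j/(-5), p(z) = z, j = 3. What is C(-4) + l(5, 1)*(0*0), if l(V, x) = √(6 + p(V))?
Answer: -⅗ ≈ -0.60000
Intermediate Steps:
l(V, x) = √(6 + V)
C(H) = -⅗ (C(H) = 3/(-5) = 3*(-⅕) = -⅗)
C(-4) + l(5, 1)*(0*0) = -⅗ + √(6 + 5)*(0*0) = -⅗ + √11*0 = -⅗ + 0 = -⅗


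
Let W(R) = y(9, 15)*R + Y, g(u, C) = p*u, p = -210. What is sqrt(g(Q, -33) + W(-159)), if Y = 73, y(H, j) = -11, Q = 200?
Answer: I*sqrt(40178) ≈ 200.44*I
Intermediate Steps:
g(u, C) = -210*u
W(R) = 73 - 11*R (W(R) = -11*R + 73 = 73 - 11*R)
sqrt(g(Q, -33) + W(-159)) = sqrt(-210*200 + (73 - 11*(-159))) = sqrt(-42000 + (73 + 1749)) = sqrt(-42000 + 1822) = sqrt(-40178) = I*sqrt(40178)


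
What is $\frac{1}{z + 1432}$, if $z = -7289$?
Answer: $- \frac{1}{5857} \approx -0.00017074$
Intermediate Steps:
$\frac{1}{z + 1432} = \frac{1}{-7289 + 1432} = \frac{1}{-5857} = - \frac{1}{5857}$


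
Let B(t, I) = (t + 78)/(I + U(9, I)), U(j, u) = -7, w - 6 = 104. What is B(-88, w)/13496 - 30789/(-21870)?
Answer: 1188866687/844478460 ≈ 1.4078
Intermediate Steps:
w = 110 (w = 6 + 104 = 110)
B(t, I) = (78 + t)/(-7 + I) (B(t, I) = (t + 78)/(I - 7) = (78 + t)/(-7 + I))
B(-88, w)/13496 - 30789/(-21870) = ((78 - 88)/(-7 + 110))/13496 - 30789/(-21870) = (-10/103)*(1/13496) - 30789*(-1/21870) = ((1/103)*(-10))*(1/13496) + 3421/2430 = -10/103*1/13496 + 3421/2430 = -5/695044 + 3421/2430 = 1188866687/844478460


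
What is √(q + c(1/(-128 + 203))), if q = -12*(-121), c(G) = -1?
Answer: √1451 ≈ 38.092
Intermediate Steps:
q = 1452
√(q + c(1/(-128 + 203))) = √(1452 - 1) = √1451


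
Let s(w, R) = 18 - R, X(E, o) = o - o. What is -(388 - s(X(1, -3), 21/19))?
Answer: -7051/19 ≈ -371.11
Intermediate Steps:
X(E, o) = 0
-(388 - s(X(1, -3), 21/19)) = -(388 - (18 - 21/19)) = -(388 - 1*321/19) = -(388 - 321/19) = -1*7051/19 = -7051/19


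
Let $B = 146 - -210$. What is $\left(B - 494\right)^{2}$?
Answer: $19044$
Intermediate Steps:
$B = 356$ ($B = 146 + 210 = 356$)
$\left(B - 494\right)^{2} = \left(356 - 494\right)^{2} = \left(-138\right)^{2} = 19044$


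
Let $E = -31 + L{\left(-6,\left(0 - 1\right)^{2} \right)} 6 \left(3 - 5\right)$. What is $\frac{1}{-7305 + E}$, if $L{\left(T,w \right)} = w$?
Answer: $- \frac{1}{7348} \approx -0.00013609$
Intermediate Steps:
$E = -43$ ($E = -31 + \left(0 - 1\right)^{2} \cdot 6 \left(3 - 5\right) = -31 + \left(-1\right)^{2} \cdot 6 \left(-2\right) = -31 + 1 \left(-12\right) = -31 - 12 = -43$)
$\frac{1}{-7305 + E} = \frac{1}{-7305 - 43} = \frac{1}{-7348} = - \frac{1}{7348}$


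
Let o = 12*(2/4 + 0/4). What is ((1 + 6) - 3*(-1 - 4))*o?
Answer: 132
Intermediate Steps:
o = 6 (o = 12*(2*(¼) + 0*(¼)) = 12*(½ + 0) = 12*(½) = 6)
((1 + 6) - 3*(-1 - 4))*o = ((1 + 6) - 3*(-1 - 4))*6 = (7 - 3*(-5))*6 = (7 + 15)*6 = 22*6 = 132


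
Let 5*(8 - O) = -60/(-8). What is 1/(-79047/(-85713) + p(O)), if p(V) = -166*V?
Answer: -28571/30801760 ≈ -0.00092758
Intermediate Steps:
O = 13/2 (O = 8 - (-12)/(-8) = 8 - (-12)*(-1)/8 = 8 - 1/5*15/2 = 8 - 3/2 = 13/2 ≈ 6.5000)
1/(-79047/(-85713) + p(O)) = 1/(-79047/(-85713) - 166*13/2) = 1/(-79047*(-1/85713) - 1079) = 1/(26349/28571 - 1079) = 1/(-30801760/28571) = -28571/30801760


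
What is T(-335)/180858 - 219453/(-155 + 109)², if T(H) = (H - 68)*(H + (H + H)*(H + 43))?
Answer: -103117889407/191347764 ≈ -538.90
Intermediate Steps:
T(H) = (-68 + H)*(H + 2*H*(43 + H)) (T(H) = (-68 + H)*(H + (2*H)*(43 + H)) = (-68 + H)*(H + 2*H*(43 + H)))
T(-335)/180858 - 219453/(-155 + 109)² = -335*(-5916 - 49*(-335) + 2*(-335)²)/180858 - 219453/(-155 + 109)² = -335*(-5916 + 16415 + 2*112225)*(1/180858) - 219453/((-46)²) = -335*(-5916 + 16415 + 224450)*(1/180858) - 219453/2116 = -335*234949*(1/180858) - 219453*1/2116 = -78707915*1/180858 - 219453/2116 = -78707915/180858 - 219453/2116 = -103117889407/191347764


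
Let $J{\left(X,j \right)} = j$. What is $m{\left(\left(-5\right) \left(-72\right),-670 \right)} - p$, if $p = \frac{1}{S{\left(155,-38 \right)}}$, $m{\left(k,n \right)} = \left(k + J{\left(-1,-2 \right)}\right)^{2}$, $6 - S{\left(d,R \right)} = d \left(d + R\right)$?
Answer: $\frac{2323485157}{18129} \approx 1.2816 \cdot 10^{5}$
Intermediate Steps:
$S{\left(d,R \right)} = 6 - d \left(R + d\right)$ ($S{\left(d,R \right)} = 6 - d \left(d + R\right) = 6 - d \left(R + d\right)$)
$m{\left(k,n \right)} = \left(-2 + k\right)^{2}$ ($m{\left(k,n \right)} = \left(k - 2\right)^{2} = \left(-2 + k\right)^{2}$)
$p = - \frac{1}{18129}$ ($p = \frac{1}{6 - 155^{2} - \left(-38\right) 155} = \frac{1}{6 - 24025 + 5890} = \frac{1}{-18129} = - \frac{1}{18129} \approx -5.516 \cdot 10^{-5}$)
$m{\left(\left(-5\right) \left(-72\right),-670 \right)} - p = \left(-2 - -360\right)^{2} - - \frac{1}{18129} = \left(-2 + 360\right)^{2} + \frac{1}{18129} = 358^{2} + \frac{1}{18129} = 128164 + \frac{1}{18129} = \frac{2323485157}{18129}$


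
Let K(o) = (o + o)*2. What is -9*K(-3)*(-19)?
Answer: -2052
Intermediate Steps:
K(o) = 4*o (K(o) = (2*o)*2 = 4*o)
-9*K(-3)*(-19) = -36*(-3)*(-19) = -9*(-12)*(-19) = 108*(-19) = -2052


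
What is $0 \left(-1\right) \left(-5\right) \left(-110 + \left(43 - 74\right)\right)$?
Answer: $0$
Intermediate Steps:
$0 \left(-1\right) \left(-5\right) \left(-110 + \left(43 - 74\right)\right) = 0 \left(-5\right) \left(-110 - 31\right) = 0 \left(-141\right) = 0$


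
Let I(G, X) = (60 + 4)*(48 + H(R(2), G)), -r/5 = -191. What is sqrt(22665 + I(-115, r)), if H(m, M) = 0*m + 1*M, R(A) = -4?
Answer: sqrt(18377) ≈ 135.56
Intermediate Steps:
r = 955 (r = -5*(-191) = 955)
H(m, M) = M (H(m, M) = 0 + M = M)
I(G, X) = 3072 + 64*G (I(G, X) = (60 + 4)*(48 + G) = 64*(48 + G) = 3072 + 64*G)
sqrt(22665 + I(-115, r)) = sqrt(22665 + (3072 + 64*(-115))) = sqrt(22665 + (3072 - 7360)) = sqrt(22665 - 4288) = sqrt(18377)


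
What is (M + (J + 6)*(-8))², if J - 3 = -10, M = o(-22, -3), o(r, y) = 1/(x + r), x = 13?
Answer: 5041/81 ≈ 62.235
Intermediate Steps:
o(r, y) = 1/(13 + r)
M = -⅑ (M = 1/(13 - 22) = 1/(-9) = -⅑ ≈ -0.11111)
J = -7 (J = 3 - 10 = -7)
(M + (J + 6)*(-8))² = (-⅑ + (-7 + 6)*(-8))² = (-⅑ - 1*(-8))² = (-⅑ + 8)² = (71/9)² = 5041/81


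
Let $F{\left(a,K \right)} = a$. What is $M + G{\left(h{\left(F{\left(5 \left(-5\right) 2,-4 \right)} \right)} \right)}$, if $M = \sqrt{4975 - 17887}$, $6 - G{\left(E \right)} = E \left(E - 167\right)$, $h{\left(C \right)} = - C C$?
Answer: $-6667494 + 4 i \sqrt{807} \approx -6.6675 \cdot 10^{6} + 113.63 i$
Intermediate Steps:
$h{\left(C \right)} = - C^{2}$
$G{\left(E \right)} = 6 - E \left(-167 + E\right)$ ($G{\left(E \right)} = 6 - E \left(E - 167\right) = 6 - E \left(-167 + E\right)$)
$M = 4 i \sqrt{807}$ ($M = \sqrt{-12912} = 4 i \sqrt{807} \approx 113.63 i$)
$M + G{\left(h{\left(F{\left(5 \left(-5\right) 2,-4 \right)} \right)} \right)} = 4 i \sqrt{807} + \left(6 - \left(- \left(5 \left(-5\right) 2\right)^{2}\right)^{2} + 167 \left(- \left(5 \left(-5\right) 2\right)^{2}\right)\right) = 4 i \sqrt{807} + \left(6 - \left(- \left(\left(-25\right) 2\right)^{2}\right)^{2} + 167 \left(- \left(\left(-25\right) 2\right)^{2}\right)\right) = 4 i \sqrt{807} + \left(6 - \left(- \left(-50\right)^{2}\right)^{2} + 167 \left(- \left(-50\right)^{2}\right)\right) = 4 i \sqrt{807} + \left(6 - \left(\left(-1\right) 2500\right)^{2} + 167 \left(\left(-1\right) 2500\right)\right) = 4 i \sqrt{807} + \left(6 - \left(-2500\right)^{2} + 167 \left(-2500\right)\right) = 4 i \sqrt{807} - 6667494 = -6667494 + 4 i \sqrt{807}$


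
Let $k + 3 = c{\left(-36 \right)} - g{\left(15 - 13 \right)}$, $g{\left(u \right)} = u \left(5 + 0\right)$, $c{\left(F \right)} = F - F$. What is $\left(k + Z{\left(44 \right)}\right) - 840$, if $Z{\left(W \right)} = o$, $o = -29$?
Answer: $-882$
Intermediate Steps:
$c{\left(F \right)} = 0$
$Z{\left(W \right)} = -29$
$g{\left(u \right)} = 5 u$ ($g{\left(u \right)} = u 5 = 5 u$)
$k = -13$ ($k = -3 + \left(0 - 5 \left(15 - 13\right)\right) = -3 + \left(0 - 5 \cdot 2\right) = -3 + \left(0 - 10\right) = -3 - 10 = -13$)
$\left(k + Z{\left(44 \right)}\right) - 840 = \left(-13 - 29\right) - 840 = -42 - 840 = -882$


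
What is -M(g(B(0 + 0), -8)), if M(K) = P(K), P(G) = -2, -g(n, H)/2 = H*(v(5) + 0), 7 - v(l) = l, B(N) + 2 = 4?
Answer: 2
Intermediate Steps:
B(N) = 2 (B(N) = -2 + 4 = 2)
v(l) = 7 - l
g(n, H) = -4*H (g(n, H) = -2*H*((7 - 1*5) + 0) = -2*H*((7 - 5) + 0) = -2*H*(2 + 0) = -2*H*2 = -4*H)
M(K) = -2
-M(g(B(0 + 0), -8)) = -1*(-2) = 2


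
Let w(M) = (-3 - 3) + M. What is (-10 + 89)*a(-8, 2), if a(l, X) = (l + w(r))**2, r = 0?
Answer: 15484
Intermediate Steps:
w(M) = -6 + M
a(l, X) = (-6 + l)**2 (a(l, X) = (l + (-6 + 0))**2 = (l - 6)**2 = (-6 + l)**2)
(-10 + 89)*a(-8, 2) = (-10 + 89)*(-6 - 8)**2 = 79*(-14)**2 = 79*196 = 15484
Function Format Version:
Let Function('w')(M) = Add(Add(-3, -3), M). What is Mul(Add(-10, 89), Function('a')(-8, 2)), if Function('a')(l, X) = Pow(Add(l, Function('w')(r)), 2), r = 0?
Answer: 15484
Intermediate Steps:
Function('w')(M) = Add(-6, M)
Function('a')(l, X) = Pow(Add(-6, l), 2) (Function('a')(l, X) = Pow(Add(l, Add(-6, 0)), 2) = Pow(Add(l, -6), 2) = Pow(Add(-6, l), 2))
Mul(Add(-10, 89), Function('a')(-8, 2)) = Mul(Add(-10, 89), Pow(Add(-6, -8), 2)) = Mul(79, Pow(-14, 2)) = Mul(79, 196) = 15484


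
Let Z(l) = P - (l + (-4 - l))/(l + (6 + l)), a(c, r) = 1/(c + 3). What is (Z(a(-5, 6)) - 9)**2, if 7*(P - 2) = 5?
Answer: 36864/1225 ≈ 30.093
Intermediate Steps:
P = 19/7 (P = 2 + (1/7)*5 = 2 + 5/7 = 19/7 ≈ 2.7143)
a(c, r) = 1/(3 + c)
Z(l) = 19/7 + 4/(6 + 2*l) (Z(l) = 19/7 - (l + (-4 - l))/(l + (6 + l)) = 19/7 - (-4)/(6 + 2*l) = 19/7 + 4/(6 + 2*l))
(Z(a(-5, 6)) - 9)**2 = ((71 + 19/(3 - 5))/(7*(3 + 1/(3 - 5))) - 9)**2 = ((71 + 19/(-2))/(7*(3 + 1/(-2))) - 9)**2 = ((71 + 19*(-1/2))/(7*(3 - 1/2)) - 9)**2 = ((71 - 19/2)/(7*(5/2)) - 9)**2 = ((1/7)*(2/5)*(123/2) - 9)**2 = (123/35 - 9)**2 = (-192/35)**2 = 36864/1225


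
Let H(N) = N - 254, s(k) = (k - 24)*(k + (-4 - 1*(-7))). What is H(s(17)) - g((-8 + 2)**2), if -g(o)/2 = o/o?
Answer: -392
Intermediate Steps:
s(k) = (-24 + k)*(3 + k) (s(k) = (-24 + k)*(k + (-4 + 7)) = (-24 + k)*(k + 3) = (-24 + k)*(3 + k))
H(N) = -254 + N
g(o) = -2 (g(o) = -2*o/o = -2*1 = -2)
H(s(17)) - g((-8 + 2)**2) = (-254 + (-72 + 17**2 - 21*17)) - 1*(-2) = (-254 + (-72 + 289 - 357)) + 2 = (-254 - 140) + 2 = -394 + 2 = -392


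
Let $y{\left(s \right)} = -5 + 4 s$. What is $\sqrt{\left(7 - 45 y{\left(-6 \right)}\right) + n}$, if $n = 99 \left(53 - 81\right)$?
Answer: $2 i \sqrt{365} \approx 38.21 i$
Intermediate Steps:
$n = -2772$ ($n = 99 \left(-28\right) = -2772$)
$\sqrt{\left(7 - 45 y{\left(-6 \right)}\right) + n} = \sqrt{\left(7 - 45 \left(-5 + 4 \left(-6\right)\right)\right) - 2772} = \sqrt{\left(7 - 45 \left(-5 - 24\right)\right) - 2772} = \sqrt{\left(7 - -1305\right) - 2772} = \sqrt{\left(7 + 1305\right) - 2772} = \sqrt{1312 - 2772} = \sqrt{-1460} = 2 i \sqrt{365}$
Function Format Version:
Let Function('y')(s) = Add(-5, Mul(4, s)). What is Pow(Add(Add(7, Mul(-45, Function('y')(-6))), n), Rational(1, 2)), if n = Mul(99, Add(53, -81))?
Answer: Mul(2, I, Pow(365, Rational(1, 2))) ≈ Mul(38.210, I)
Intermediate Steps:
n = -2772 (n = Mul(99, -28) = -2772)
Pow(Add(Add(7, Mul(-45, Function('y')(-6))), n), Rational(1, 2)) = Pow(Add(Add(7, Mul(-45, Add(-5, Mul(4, -6)))), -2772), Rational(1, 2)) = Pow(Add(Add(7, Mul(-45, Add(-5, -24))), -2772), Rational(1, 2)) = Pow(Add(Add(7, Mul(-45, -29)), -2772), Rational(1, 2)) = Pow(Add(Add(7, 1305), -2772), Rational(1, 2)) = Pow(Add(1312, -2772), Rational(1, 2)) = Pow(-1460, Rational(1, 2)) = Mul(2, I, Pow(365, Rational(1, 2)))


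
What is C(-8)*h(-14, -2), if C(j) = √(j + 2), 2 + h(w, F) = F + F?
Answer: -6*I*√6 ≈ -14.697*I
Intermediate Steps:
h(w, F) = -2 + 2*F (h(w, F) = -2 + (F + F) = -2 + 2*F)
C(j) = √(2 + j)
C(-8)*h(-14, -2) = √(2 - 8)*(-2 + 2*(-2)) = √(-6)*(-2 - 4) = (I*√6)*(-6) = -6*I*√6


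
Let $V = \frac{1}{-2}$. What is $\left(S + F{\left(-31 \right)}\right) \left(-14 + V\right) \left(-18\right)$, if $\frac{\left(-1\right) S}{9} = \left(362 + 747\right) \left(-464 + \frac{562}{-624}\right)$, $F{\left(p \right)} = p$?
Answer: $\frac{125952022539}{104} \approx 1.2111 \cdot 10^{9}$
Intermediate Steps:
$V = - \frac{1}{2} \approx -0.5$
$S = \frac{482578023}{104}$ ($S = - 9 \left(362 + 747\right) \left(-464 + \frac{562}{-624}\right) = - 9 \cdot 1109 \left(-464 + 562 \left(- \frac{1}{624}\right)\right) = - 9 \cdot 1109 \left(-464 - \frac{281}{312}\right) = - 9 \cdot 1109 \left(- \frac{145049}{312}\right) = \left(-9\right) \left(- \frac{160859341}{312}\right) = \frac{482578023}{104} \approx 4.6402 \cdot 10^{6}$)
$\left(S + F{\left(-31 \right)}\right) \left(-14 + V\right) \left(-18\right) = \left(\frac{482578023}{104} - 31\right) \left(-14 - \frac{1}{2}\right) \left(-18\right) = \frac{482574799 \left(\left(- \frac{29}{2}\right) \left(-18\right)\right)}{104} = \frac{482574799}{104} \cdot 261 = \frac{125952022539}{104}$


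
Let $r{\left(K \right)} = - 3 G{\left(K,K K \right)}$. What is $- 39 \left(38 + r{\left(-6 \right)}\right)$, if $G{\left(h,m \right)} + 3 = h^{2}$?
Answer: $2379$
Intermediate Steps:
$G{\left(h,m \right)} = -3 + h^{2}$
$r{\left(K \right)} = 9 - 3 K^{2}$ ($r{\left(K \right)} = - 3 \left(-3 + K^{2}\right) = 9 - 3 K^{2}$)
$- 39 \left(38 + r{\left(-6 \right)}\right) = - 39 \left(38 + \left(9 - 3 \left(-6\right)^{2}\right)\right) = - 39 \left(38 + \left(9 - 108\right)\right) = - 39 \left(38 - 99\right) = \left(-39\right) \left(-61\right) = 2379$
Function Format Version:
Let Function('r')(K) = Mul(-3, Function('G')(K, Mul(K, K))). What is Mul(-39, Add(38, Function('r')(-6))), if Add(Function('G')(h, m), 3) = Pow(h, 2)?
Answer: 2379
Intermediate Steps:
Function('G')(h, m) = Add(-3, Pow(h, 2))
Function('r')(K) = Add(9, Mul(-3, Pow(K, 2))) (Function('r')(K) = Mul(-3, Add(-3, Pow(K, 2))) = Add(9, Mul(-3, Pow(K, 2))))
Mul(-39, Add(38, Function('r')(-6))) = Mul(-39, Add(38, Add(9, Mul(-3, Pow(-6, 2))))) = Mul(-39, Add(38, Add(9, Mul(-3, 36)))) = Mul(-39, Add(38, Add(9, -108))) = Mul(-39, Add(38, -99)) = Mul(-39, -61) = 2379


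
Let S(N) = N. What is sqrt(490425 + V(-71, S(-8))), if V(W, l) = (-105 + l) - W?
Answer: 69*sqrt(103) ≈ 700.27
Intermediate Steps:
V(W, l) = -105 + l - W
sqrt(490425 + V(-71, S(-8))) = sqrt(490425 + (-105 - 8 - 1*(-71))) = sqrt(490425 + (-105 - 8 + 71)) = sqrt(490425 - 42) = sqrt(490383) = 69*sqrt(103)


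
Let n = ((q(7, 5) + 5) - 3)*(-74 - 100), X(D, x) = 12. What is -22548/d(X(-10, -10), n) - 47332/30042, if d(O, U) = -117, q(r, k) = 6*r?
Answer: 37324954/195273 ≈ 191.14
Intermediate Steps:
n = -7656 (n = ((6*7 + 5) - 3)*(-74 - 100) = ((42 + 5) - 3)*(-174) = (47 - 3)*(-174) = 44*(-174) = -7656)
-22548/d(X(-10, -10), n) - 47332/30042 = -22548/(-117) - 47332/30042 = -22548*(-1/117) - 47332*1/30042 = 7516/39 - 23666/15021 = 37324954/195273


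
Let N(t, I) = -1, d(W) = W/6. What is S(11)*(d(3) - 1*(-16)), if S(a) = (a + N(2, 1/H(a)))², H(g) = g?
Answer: 1650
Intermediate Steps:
d(W) = W/6 (d(W) = W*(⅙) = W/6)
S(a) = (-1 + a)² (S(a) = (a - 1)² = (-1 + a)²)
S(11)*(d(3) - 1*(-16)) = (-1 + 11)²*((⅙)*3 - 1*(-16)) = 10²*(½ + 16) = 100*(33/2) = 1650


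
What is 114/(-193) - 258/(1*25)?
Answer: -52644/4825 ≈ -10.911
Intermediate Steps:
114/(-193) - 258/(1*25) = 114*(-1/193) - 258/25 = -114/193 - 258*1/25 = -114/193 - 258/25 = -52644/4825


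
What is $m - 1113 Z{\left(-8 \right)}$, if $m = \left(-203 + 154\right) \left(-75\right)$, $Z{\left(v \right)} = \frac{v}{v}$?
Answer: $2562$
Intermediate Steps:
$Z{\left(v \right)} = 1$
$m = 3675$ ($m = \left(-49\right) \left(-75\right) = 3675$)
$m - 1113 Z{\left(-8 \right)} = 3675 - 1113 \cdot 1 = 3675 - 1113 = 2562$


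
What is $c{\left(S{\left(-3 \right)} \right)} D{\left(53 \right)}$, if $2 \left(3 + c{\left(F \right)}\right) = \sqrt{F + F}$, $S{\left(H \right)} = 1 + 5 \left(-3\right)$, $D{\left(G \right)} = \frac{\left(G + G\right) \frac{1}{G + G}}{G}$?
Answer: $- \frac{3}{53} + \frac{i \sqrt{7}}{53} \approx -0.056604 + 0.04992 i$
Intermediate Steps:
$D{\left(G \right)} = \frac{1}{G}$ ($D{\left(G \right)} = \frac{2 G \frac{1}{2 G}}{G} = 1 \frac{1}{G} = \frac{1}{G}$)
$S{\left(H \right)} = -14$ ($S{\left(H \right)} = 1 - 15 = -14$)
$c{\left(F \right)} = -3 + \frac{\sqrt{2} \sqrt{F}}{2}$ ($c{\left(F \right)} = -3 + \frac{\sqrt{F + F}}{2} = -3 + \frac{\sqrt{2 F}}{2} = -3 + \frac{\sqrt{2} \sqrt{F}}{2}$)
$c{\left(S{\left(-3 \right)} \right)} D{\left(53 \right)} = \frac{-3 + \frac{\sqrt{2} \sqrt{-14}}{2}}{53} = \left(-3 + \frac{\sqrt{2} i \sqrt{14}}{2}\right) \frac{1}{53} = \left(-3 + i \sqrt{7}\right) \frac{1}{53} = - \frac{3}{53} + \frac{i \sqrt{7}}{53}$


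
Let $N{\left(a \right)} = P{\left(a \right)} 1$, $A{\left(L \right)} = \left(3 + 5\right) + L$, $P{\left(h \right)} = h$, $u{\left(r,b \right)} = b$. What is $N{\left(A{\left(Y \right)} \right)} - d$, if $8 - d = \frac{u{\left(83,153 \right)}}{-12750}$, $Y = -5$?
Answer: $- \frac{1253}{250} \approx -5.012$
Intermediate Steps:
$A{\left(L \right)} = 8 + L$
$d = \frac{2003}{250}$ ($d = 8 - \frac{153}{-12750} = 8 - 153 \left(- \frac{1}{12750}\right) = 8 - - \frac{3}{250} = 8 + \frac{3}{250} = \frac{2003}{250} \approx 8.012$)
$N{\left(a \right)} = a$ ($N{\left(a \right)} = a 1 = a$)
$N{\left(A{\left(Y \right)} \right)} - d = \left(8 - 5\right) - \frac{2003}{250} = 3 - \frac{2003}{250} = - \frac{1253}{250}$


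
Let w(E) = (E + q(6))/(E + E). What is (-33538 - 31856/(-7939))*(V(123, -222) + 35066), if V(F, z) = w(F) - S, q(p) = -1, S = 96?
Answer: -1145138198092946/976497 ≈ -1.1727e+9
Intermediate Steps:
w(E) = (-1 + E)/(2*E) (w(E) = (E - 1)/(E + E) = (-1 + E)/((2*E)) = (-1 + E)*(1/(2*E)) = (-1 + E)/(2*E))
V(F, z) = -96 + (-1 + F)/(2*F) (V(F, z) = (-1 + F)/(2*F) - 1*96 = (-1 + F)/(2*F) - 96 = -96 + (-1 + F)/(2*F))
(-33538 - 31856/(-7939))*(V(123, -222) + 35066) = (-33538 - 31856/(-7939))*((1/2)*(-1 - 191*123)/123 + 35066) = (-33538 - 31856*(-1/7939))*((1/2)*(1/123)*(-1 - 23493) + 35066) = (-33538 + 31856/7939)*((1/2)*(1/123)*(-23494) + 35066) = -266226326*(-11747/123 + 35066)/7939 = -266226326/7939*4301371/123 = -1145138198092946/976497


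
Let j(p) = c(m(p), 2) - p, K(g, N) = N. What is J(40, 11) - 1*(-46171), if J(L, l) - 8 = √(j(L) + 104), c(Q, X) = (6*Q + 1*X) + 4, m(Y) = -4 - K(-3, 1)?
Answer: 46179 + 2*√10 ≈ 46185.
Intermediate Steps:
m(Y) = -5 (m(Y) = -4 - 1*1 = -4 - 1 = -5)
c(Q, X) = 4 + X + 6*Q (c(Q, X) = (6*Q + X) + 4 = (X + 6*Q) + 4 = 4 + X + 6*Q)
j(p) = -24 - p (j(p) = (4 + 2 + 6*(-5)) - p = (4 + 2 - 30) - p = -24 - p)
J(L, l) = 8 + √(80 - L) (J(L, l) = 8 + √((-24 - L) + 104) = 8 + √(80 - L))
J(40, 11) - 1*(-46171) = (8 + √(80 - 1*40)) - 1*(-46171) = (8 + √(80 - 40)) + 46171 = (8 + √40) + 46171 = (8 + 2*√10) + 46171 = 46179 + 2*√10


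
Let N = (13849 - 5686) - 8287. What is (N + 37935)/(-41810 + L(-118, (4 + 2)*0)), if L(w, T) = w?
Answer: -37811/41928 ≈ -0.90181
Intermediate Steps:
N = -124 (N = 8163 - 8287 = -124)
(N + 37935)/(-41810 + L(-118, (4 + 2)*0)) = (-124 + 37935)/(-41810 - 118) = 37811/(-41928) = 37811*(-1/41928) = -37811/41928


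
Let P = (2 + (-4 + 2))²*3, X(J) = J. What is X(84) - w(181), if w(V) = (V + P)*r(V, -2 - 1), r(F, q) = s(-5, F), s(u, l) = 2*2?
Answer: -640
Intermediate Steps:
s(u, l) = 4
r(F, q) = 4
P = 0 (P = (2 - 2)²*3 = 0²*3 = 0*3 = 0)
w(V) = 4*V (w(V) = (V + 0)*4 = V*4 = 4*V)
X(84) - w(181) = 84 - 4*181 = 84 - 1*724 = 84 - 724 = -640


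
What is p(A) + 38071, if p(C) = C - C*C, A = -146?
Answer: 16609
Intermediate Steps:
p(C) = C - C²
p(A) + 38071 = -146*(1 - 1*(-146)) + 38071 = -146*(1 + 146) + 38071 = -146*147 + 38071 = -21462 + 38071 = 16609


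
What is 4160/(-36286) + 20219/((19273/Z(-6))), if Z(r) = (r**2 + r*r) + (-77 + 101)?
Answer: 35175910592/349670039 ≈ 100.60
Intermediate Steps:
Z(r) = 24 + 2*r**2 (Z(r) = (r**2 + r**2) + 24 = 2*r**2 + 24 = 24 + 2*r**2)
4160/(-36286) + 20219/((19273/Z(-6))) = 4160/(-36286) + 20219/((19273/(24 + 2*(-6)**2))) = 4160*(-1/36286) + 20219/((19273/(24 + 2*36))) = -2080/18143 + 20219/((19273/(24 + 72))) = -2080/18143 + 20219/((19273/96)) = -2080/18143 + 20219/((19273*(1/96))) = -2080/18143 + 20219/(19273/96) = -2080/18143 + 20219*(96/19273) = -2080/18143 + 1941024/19273 = 35175910592/349670039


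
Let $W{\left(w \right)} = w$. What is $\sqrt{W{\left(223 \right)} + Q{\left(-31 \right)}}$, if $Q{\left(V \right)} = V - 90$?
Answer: $\sqrt{102} \approx 10.1$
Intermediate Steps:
$Q{\left(V \right)} = -90 + V$
$\sqrt{W{\left(223 \right)} + Q{\left(-31 \right)}} = \sqrt{223 - 121} = \sqrt{102}$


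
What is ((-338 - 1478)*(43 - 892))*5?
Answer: 7708920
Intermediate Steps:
((-338 - 1478)*(43 - 892))*5 = -1816*(-849)*5 = 1541784*5 = 7708920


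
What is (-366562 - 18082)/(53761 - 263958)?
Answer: 29588/16169 ≈ 1.8299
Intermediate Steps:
(-366562 - 18082)/(53761 - 263958) = -384644/(-210197) = -384644*(-1/210197) = 29588/16169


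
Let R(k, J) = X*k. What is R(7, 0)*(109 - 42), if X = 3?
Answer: 1407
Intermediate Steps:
R(k, J) = 3*k
R(7, 0)*(109 - 42) = (3*7)*(109 - 42) = 21*67 = 1407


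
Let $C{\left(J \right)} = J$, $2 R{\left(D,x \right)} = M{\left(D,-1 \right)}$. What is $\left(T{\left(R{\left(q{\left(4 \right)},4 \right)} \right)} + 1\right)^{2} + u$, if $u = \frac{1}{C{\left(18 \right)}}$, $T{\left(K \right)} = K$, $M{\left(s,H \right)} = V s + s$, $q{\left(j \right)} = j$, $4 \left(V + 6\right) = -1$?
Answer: $\frac{3251}{36} \approx 90.306$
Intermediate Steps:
$V = - \frac{25}{4}$ ($V = -6 + \frac{1}{4} \left(-1\right) = -6 - \frac{1}{4} = - \frac{25}{4} \approx -6.25$)
$M{\left(s,H \right)} = - \frac{21 s}{4}$ ($M{\left(s,H \right)} = - \frac{25 s}{4} + s = - \frac{21 s}{4}$)
$R{\left(D,x \right)} = - \frac{21 D}{8}$ ($R{\left(D,x \right)} = \frac{\left(- \frac{21}{4}\right) D}{2} = - \frac{21 D}{8}$)
$u = \frac{1}{18} \approx 0.055556$
$\left(T{\left(R{\left(q{\left(4 \right)},4 \right)} \right)} + 1\right)^{2} + u = \left(\left(- \frac{21}{8}\right) 4 + 1\right)^{2} + \frac{1}{18} = \left(- \frac{21}{2} + 1\right)^{2} + \frac{1}{18} = \left(- \frac{19}{2}\right)^{2} + \frac{1}{18} = \frac{361}{4} + \frac{1}{18} = \frac{3251}{36}$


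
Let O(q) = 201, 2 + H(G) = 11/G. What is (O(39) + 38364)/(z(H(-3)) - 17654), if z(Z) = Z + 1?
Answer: -115695/52976 ≈ -2.1839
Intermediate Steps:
H(G) = -2 + 11/G
z(Z) = 1 + Z
(O(39) + 38364)/(z(H(-3)) - 17654) = (201 + 38364)/((1 + (-2 + 11/(-3))) - 17654) = 38565/((1 + (-2 + 11*(-⅓))) - 17654) = 38565/((1 + (-2 - 11/3)) - 17654) = 38565/((1 - 17/3) - 17654) = 38565/(-14/3 - 17654) = 38565/(-52976/3) = 38565*(-3/52976) = -115695/52976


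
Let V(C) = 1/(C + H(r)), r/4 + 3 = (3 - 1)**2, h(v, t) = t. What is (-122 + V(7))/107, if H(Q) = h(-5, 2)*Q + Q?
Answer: -2317/2033 ≈ -1.1397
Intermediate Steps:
r = 4 (r = -12 + 4*(3 - 1)**2 = -12 + 4*2**2 = -12 + 4*4 = -12 + 16 = 4)
H(Q) = 3*Q (H(Q) = 2*Q + Q = 3*Q)
V(C) = 1/(12 + C) (V(C) = 1/(C + 3*4) = 1/(C + 12) = 1/(12 + C))
(-122 + V(7))/107 = (-122 + 1/(12 + 7))/107 = (-122 + 1/19)*(1/107) = -2317/19*1/107 = -2317/2033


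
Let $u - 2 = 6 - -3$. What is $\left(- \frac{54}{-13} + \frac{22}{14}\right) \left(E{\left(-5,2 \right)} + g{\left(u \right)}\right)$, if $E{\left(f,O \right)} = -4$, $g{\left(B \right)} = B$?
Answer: $\frac{521}{13} \approx 40.077$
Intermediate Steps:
$u = 11$ ($u = 2 + \left(6 - -3\right) = 2 + \left(6 + 3\right) = 2 + 9 = 11$)
$\left(- \frac{54}{-13} + \frac{22}{14}\right) \left(E{\left(-5,2 \right)} + g{\left(u \right)}\right) = \left(- \frac{54}{-13} + \frac{22}{14}\right) \left(-4 + 11\right) = \left(\left(-54\right) \left(- \frac{1}{13}\right) + 22 \cdot \frac{1}{14}\right) 7 = \left(\frac{54}{13} + \frac{11}{7}\right) 7 = \frac{521}{91} \cdot 7 = \frac{521}{13}$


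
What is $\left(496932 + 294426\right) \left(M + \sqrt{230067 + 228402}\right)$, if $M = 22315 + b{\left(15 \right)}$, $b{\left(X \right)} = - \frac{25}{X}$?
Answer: $17657834840 + 26114814 \sqrt{421} \approx 1.8194 \cdot 10^{10}$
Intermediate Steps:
$M = \frac{66940}{3}$ ($M = 22315 - \frac{25}{15} = 22315 - \frac{5}{3} = \frac{66940}{3} \approx 22313.0$)
$\left(496932 + 294426\right) \left(M + \sqrt{230067 + 228402}\right) = \left(496932 + 294426\right) \left(\frac{66940}{3} + \sqrt{230067 + 228402}\right) = 791358 \left(\frac{66940}{3} + \sqrt{458469}\right) = 791358 \left(\frac{66940}{3} + 33 \sqrt{421}\right) = 17657834840 + 26114814 \sqrt{421}$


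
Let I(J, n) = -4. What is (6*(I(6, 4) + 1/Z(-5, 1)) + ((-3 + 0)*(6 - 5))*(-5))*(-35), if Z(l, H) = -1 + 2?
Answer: 105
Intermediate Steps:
Z(l, H) = 1
(6*(I(6, 4) + 1/Z(-5, 1)) + ((-3 + 0)*(6 - 5))*(-5))*(-35) = (6*(-4 + 1/1) + ((-3 + 0)*(6 - 5))*(-5))*(-35) = (6*(-4 + 1) - 3*1*(-5))*(-35) = (6*(-3) - 3*(-5))*(-35) = (-18 + 15)*(-35) = -3*(-35) = 105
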